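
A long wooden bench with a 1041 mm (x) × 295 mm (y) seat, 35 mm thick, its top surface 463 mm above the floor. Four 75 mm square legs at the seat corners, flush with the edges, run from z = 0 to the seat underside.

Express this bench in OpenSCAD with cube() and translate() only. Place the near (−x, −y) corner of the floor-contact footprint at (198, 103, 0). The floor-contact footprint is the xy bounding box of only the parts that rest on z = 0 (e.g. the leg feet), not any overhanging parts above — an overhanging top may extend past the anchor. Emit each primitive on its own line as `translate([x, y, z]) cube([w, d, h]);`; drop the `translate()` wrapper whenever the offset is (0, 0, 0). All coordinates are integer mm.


translate([198, 103, 428]) cube([1041, 295, 35]);
translate([198, 103, 0]) cube([75, 75, 428]);
translate([198, 323, 0]) cube([75, 75, 428]);
translate([1164, 103, 0]) cube([75, 75, 428]);
translate([1164, 323, 0]) cube([75, 75, 428]);


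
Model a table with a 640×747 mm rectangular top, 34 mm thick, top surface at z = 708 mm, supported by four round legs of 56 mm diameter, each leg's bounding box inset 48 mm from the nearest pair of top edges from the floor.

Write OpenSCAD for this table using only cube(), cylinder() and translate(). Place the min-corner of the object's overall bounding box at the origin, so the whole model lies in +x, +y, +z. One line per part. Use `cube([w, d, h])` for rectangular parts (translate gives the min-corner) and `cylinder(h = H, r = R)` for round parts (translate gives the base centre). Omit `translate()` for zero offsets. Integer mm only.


translate([0, 0, 674]) cube([640, 747, 34]);
translate([76, 76, 0]) cylinder(h = 674, r = 28);
translate([564, 76, 0]) cylinder(h = 674, r = 28);
translate([76, 671, 0]) cylinder(h = 674, r = 28);
translate([564, 671, 0]) cylinder(h = 674, r = 28);


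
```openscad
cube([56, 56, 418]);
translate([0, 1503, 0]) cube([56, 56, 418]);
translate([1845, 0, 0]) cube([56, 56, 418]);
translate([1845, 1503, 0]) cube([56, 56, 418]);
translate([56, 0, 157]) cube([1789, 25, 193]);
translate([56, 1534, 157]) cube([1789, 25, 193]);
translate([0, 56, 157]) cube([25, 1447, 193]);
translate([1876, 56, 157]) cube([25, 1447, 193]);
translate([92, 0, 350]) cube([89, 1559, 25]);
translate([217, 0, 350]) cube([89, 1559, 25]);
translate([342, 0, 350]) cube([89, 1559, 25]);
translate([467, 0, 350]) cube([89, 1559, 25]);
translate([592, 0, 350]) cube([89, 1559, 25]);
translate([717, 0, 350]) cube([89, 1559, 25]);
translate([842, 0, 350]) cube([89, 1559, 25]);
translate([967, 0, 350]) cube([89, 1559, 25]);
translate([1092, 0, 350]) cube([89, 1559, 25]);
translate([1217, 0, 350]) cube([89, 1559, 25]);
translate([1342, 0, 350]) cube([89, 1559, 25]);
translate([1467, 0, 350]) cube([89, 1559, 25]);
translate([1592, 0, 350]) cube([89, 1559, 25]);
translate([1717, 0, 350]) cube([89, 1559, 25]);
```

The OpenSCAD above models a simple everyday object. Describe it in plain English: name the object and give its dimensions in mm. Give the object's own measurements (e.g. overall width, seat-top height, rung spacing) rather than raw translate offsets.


A bed frame 1901 mm long (x) by 1559 mm wide (y). Four 56×56 mm corner posts, 418 mm tall, at the corners of the footprint. Four rails of 25 mm thickness and 193 mm height run between adjacent posts with their undersides at z = 157 mm, their outer faces flush with the outside of the frame (the two x-running rails run between the posts' inner faces; the two y-running rails run between the posts' inner faces). 14 slats, each 89 mm wide (x) and 25 mm thick, lie across the top of the two x-running rails, running the full 1559 mm width of the frame in y; along x they sit between the end posts with a 36 mm gap after the −x posts and between neighbouring slats, leaving 39 mm before the +x posts.


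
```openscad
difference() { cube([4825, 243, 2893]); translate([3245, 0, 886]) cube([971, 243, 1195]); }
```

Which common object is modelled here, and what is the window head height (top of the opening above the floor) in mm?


A wall with a window opening. The window head height is 2081 mm.

A wall with a rectangular opening subtracted — a window. Sill at z = 886, opening 1195 mm tall, so the head is at 886 + 1195 = 2081 mm.


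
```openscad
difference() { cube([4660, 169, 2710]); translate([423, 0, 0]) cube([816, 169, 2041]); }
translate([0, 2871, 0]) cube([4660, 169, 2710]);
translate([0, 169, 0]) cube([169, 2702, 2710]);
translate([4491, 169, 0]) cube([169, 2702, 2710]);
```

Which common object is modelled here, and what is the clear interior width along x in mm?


A single room. The interior width is 4322 mm.

Four walls enclosing a rectangle with a door in the front wall — a room. Outside width 4660 minus two 169 mm walls gives 4322 mm.


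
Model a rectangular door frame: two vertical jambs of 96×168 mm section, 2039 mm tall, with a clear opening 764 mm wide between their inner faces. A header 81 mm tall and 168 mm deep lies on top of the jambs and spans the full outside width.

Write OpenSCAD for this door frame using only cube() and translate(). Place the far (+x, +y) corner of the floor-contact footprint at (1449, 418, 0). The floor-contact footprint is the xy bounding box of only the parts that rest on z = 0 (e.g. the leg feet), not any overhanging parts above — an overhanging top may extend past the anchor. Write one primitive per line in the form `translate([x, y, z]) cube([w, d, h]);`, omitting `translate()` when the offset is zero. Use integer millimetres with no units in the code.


translate([493, 250, 0]) cube([96, 168, 2039]);
translate([1353, 250, 0]) cube([96, 168, 2039]);
translate([493, 250, 2039]) cube([956, 168, 81]);


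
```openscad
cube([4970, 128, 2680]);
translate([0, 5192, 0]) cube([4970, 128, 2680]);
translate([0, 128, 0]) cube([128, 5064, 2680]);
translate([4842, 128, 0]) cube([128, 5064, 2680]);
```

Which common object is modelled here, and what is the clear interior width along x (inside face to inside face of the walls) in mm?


A house (or room) frame. The interior width is 4714 mm.

Four 2680 mm walls enclosing a rectangle with no floor or roof — a room or house frame. Outside width is 4970 mm and wall thickness is 128 mm, so the interior width is 4970 − 2 × 128 = 4714 mm.


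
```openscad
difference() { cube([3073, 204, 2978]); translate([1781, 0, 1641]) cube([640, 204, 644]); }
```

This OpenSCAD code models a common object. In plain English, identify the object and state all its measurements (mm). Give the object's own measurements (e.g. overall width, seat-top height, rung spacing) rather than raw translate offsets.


A wall 3073 mm long (x), 204 mm thick (y), 2978 mm tall, with a rectangular window opening cut through it. The opening is 640 mm wide and 644 mm tall; its sill is at z = 1641 mm and its near (−x) edge is 1781 mm from the wall's −x end. The opening passes through the full wall thickness.


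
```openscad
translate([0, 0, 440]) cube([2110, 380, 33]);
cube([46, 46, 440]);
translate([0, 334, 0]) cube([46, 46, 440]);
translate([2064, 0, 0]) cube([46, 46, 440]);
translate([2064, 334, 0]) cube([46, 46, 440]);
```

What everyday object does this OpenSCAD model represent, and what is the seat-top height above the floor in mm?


A bench. The seat-top height is 473 mm.

A long slab on four corner posts — a bench. The slab sits at z = 440 with thickness 33, so the top is 440 + 33 = 473 mm.


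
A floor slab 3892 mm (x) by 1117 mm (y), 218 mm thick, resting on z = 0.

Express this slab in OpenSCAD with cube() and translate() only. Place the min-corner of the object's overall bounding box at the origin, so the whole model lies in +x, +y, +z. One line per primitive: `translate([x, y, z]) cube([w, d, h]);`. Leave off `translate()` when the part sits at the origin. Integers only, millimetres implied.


cube([3892, 1117, 218]);


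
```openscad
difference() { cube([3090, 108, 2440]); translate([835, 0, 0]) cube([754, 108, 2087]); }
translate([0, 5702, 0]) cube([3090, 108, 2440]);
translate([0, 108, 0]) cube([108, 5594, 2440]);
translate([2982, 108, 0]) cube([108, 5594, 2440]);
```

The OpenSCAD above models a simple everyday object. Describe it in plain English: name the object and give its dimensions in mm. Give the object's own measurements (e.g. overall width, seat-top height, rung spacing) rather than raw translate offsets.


A single room: four walls, each 2440 mm tall and 108 mm thick, enclosing an outside footprint 3090×5810 mm (x × y), no floor or roof. The front and back walls (−y and +y sides) run the full x-width; the side walls fit between their inner faces. A door opening 754 mm wide and 2087 mm tall is cut through the front wall from the floor up, its −x edge 835 mm from the wall's −x end.


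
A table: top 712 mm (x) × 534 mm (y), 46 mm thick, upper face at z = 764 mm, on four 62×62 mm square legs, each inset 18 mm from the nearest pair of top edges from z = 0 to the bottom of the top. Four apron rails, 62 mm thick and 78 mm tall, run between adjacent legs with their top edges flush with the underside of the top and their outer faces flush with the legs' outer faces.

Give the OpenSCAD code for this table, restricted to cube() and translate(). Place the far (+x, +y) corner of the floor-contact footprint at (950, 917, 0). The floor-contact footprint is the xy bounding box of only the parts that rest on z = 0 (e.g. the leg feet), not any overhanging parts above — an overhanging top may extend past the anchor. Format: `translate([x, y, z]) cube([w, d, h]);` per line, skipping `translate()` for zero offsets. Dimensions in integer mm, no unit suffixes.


translate([256, 401, 718]) cube([712, 534, 46]);
translate([274, 419, 0]) cube([62, 62, 718]);
translate([888, 419, 0]) cube([62, 62, 718]);
translate([274, 855, 0]) cube([62, 62, 718]);
translate([888, 855, 0]) cube([62, 62, 718]);
translate([336, 419, 640]) cube([552, 62, 78]);
translate([336, 855, 640]) cube([552, 62, 78]);
translate([274, 481, 640]) cube([62, 374, 78]);
translate([888, 481, 640]) cube([62, 374, 78]);


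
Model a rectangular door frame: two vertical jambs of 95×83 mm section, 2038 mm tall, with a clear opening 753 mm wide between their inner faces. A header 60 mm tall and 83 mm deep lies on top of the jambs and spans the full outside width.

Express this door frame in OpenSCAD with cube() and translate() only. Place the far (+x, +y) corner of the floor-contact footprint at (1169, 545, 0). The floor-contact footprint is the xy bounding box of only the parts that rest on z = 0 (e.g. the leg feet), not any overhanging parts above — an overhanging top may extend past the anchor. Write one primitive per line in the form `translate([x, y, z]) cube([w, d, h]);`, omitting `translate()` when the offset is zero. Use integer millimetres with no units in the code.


translate([226, 462, 0]) cube([95, 83, 2038]);
translate([1074, 462, 0]) cube([95, 83, 2038]);
translate([226, 462, 2038]) cube([943, 83, 60]);


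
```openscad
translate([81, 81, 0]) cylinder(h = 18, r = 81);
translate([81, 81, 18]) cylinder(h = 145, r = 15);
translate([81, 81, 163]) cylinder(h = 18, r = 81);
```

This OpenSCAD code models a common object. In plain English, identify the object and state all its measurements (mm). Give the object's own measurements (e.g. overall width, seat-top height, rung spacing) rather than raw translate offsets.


A spool: two coaxial disc flanges of radius 81 mm and thickness 18 mm, joined by a core cylinder of radius 15 mm and height 145 mm. The lower flange rests on z = 0 and the three cylinders share a vertical axis.


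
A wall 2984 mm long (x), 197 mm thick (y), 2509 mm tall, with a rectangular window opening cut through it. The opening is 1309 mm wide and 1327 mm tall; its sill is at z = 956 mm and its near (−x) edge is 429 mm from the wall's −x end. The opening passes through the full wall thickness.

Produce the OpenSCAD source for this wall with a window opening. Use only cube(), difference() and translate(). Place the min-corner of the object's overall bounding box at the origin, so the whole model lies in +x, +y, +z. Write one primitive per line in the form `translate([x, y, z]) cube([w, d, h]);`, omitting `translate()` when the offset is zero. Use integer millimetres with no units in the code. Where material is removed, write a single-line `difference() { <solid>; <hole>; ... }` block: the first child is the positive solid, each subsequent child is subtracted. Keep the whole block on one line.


difference() { cube([2984, 197, 2509]); translate([429, 0, 956]) cube([1309, 197, 1327]); }


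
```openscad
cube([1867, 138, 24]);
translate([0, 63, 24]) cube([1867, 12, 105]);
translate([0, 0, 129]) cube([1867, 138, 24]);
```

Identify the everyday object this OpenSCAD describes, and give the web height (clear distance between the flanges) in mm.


An I-beam. The web height is 105 mm.

Two wide flanges with a thin centred web — an I-beam. Overall 153 mm minus two 24 mm flanges gives a web of 153 − 2·24 = 105 mm.


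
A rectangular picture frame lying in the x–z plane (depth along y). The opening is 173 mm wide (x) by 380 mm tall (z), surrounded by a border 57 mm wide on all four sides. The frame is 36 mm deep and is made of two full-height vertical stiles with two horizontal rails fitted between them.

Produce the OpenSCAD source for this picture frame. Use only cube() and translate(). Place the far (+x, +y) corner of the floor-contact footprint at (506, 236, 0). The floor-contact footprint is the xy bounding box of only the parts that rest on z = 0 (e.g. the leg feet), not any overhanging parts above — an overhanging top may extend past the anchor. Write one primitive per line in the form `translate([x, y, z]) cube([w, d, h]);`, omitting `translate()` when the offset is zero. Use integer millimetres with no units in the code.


translate([219, 200, 0]) cube([57, 36, 494]);
translate([449, 200, 0]) cube([57, 36, 494]);
translate([276, 200, 0]) cube([173, 36, 57]);
translate([276, 200, 437]) cube([173, 36, 57]);


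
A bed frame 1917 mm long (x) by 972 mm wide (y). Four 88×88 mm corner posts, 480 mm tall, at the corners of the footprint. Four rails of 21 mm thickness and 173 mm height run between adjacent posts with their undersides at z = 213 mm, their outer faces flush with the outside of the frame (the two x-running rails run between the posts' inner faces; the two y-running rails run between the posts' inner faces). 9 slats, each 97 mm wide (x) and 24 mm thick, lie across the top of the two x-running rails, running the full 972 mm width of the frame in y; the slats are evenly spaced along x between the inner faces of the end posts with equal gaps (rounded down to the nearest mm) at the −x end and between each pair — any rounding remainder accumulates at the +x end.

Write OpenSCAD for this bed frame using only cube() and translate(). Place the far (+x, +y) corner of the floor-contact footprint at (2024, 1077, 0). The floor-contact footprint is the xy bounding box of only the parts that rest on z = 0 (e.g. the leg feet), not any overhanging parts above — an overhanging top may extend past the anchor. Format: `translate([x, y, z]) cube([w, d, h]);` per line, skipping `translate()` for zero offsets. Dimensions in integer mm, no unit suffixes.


// slat z = rail_z + rail_h = 213 + 173 = 386
// slat gap = ⌊(1741 − 9·97) / 10⌋ = 86
translate([107, 105, 0]) cube([88, 88, 480]);
translate([107, 989, 0]) cube([88, 88, 480]);
translate([1936, 105, 0]) cube([88, 88, 480]);
translate([1936, 989, 0]) cube([88, 88, 480]);
translate([195, 105, 213]) cube([1741, 21, 173]);
translate([195, 1056, 213]) cube([1741, 21, 173]);
translate([107, 193, 213]) cube([21, 796, 173]);
translate([2003, 193, 213]) cube([21, 796, 173]);
translate([281, 105, 386]) cube([97, 972, 24]);
translate([464, 105, 386]) cube([97, 972, 24]);
translate([647, 105, 386]) cube([97, 972, 24]);
translate([830, 105, 386]) cube([97, 972, 24]);
translate([1013, 105, 386]) cube([97, 972, 24]);
translate([1196, 105, 386]) cube([97, 972, 24]);
translate([1379, 105, 386]) cube([97, 972, 24]);
translate([1562, 105, 386]) cube([97, 972, 24]);
translate([1745, 105, 386]) cube([97, 972, 24]);


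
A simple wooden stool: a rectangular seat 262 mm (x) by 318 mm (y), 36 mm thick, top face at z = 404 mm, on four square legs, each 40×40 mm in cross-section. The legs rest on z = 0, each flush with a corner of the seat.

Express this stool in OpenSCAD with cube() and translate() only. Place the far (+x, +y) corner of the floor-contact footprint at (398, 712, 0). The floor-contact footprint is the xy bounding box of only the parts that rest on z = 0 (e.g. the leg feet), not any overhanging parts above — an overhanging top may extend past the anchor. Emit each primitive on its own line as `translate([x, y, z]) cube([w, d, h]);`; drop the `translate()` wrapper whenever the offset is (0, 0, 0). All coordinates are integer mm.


translate([136, 394, 368]) cube([262, 318, 36]);
translate([136, 394, 0]) cube([40, 40, 368]);
translate([358, 394, 0]) cube([40, 40, 368]);
translate([136, 672, 0]) cube([40, 40, 368]);
translate([358, 672, 0]) cube([40, 40, 368]);


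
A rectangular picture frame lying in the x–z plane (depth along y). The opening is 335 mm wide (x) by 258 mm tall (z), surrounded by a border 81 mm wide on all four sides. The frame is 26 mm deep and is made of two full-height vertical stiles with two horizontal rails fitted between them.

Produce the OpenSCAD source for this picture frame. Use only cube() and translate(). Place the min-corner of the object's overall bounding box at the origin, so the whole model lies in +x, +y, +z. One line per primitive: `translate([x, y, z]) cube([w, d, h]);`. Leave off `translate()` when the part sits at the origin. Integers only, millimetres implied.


cube([81, 26, 420]);
translate([416, 0, 0]) cube([81, 26, 420]);
translate([81, 0, 0]) cube([335, 26, 81]);
translate([81, 0, 339]) cube([335, 26, 81]);


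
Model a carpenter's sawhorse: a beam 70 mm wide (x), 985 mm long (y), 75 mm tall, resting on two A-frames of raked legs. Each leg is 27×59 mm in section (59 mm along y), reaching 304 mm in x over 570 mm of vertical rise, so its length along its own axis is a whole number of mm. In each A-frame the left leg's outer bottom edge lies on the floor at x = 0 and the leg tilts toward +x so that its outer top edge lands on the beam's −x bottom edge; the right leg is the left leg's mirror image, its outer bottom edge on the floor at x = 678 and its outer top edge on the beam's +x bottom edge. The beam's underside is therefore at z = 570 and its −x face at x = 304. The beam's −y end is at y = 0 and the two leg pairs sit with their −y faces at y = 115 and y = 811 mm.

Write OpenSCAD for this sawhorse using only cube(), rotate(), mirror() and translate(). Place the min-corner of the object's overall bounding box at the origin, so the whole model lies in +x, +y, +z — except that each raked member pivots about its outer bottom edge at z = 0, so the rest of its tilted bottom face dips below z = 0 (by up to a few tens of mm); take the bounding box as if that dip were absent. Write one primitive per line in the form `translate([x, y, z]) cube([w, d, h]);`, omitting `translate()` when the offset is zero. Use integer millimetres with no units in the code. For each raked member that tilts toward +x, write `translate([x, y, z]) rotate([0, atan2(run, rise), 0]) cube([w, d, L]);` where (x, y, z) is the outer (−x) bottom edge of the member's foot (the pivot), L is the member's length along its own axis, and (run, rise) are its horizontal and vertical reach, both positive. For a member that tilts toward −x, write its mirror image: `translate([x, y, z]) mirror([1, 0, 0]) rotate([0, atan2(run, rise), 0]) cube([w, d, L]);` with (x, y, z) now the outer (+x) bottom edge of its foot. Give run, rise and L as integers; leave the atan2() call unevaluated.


// leg length = √(304² + 570²) = 646
// right-leg outer foot x = 2·304 + 70 = 678
// beam min-corner = (304, 0, 570)
translate([304, 0, 570]) cube([70, 985, 75]);
translate([0, 115, 0]) rotate([0, atan2(304, 570), 0]) cube([27, 59, 646]);
translate([678, 115, 0]) mirror([1, 0, 0]) rotate([0, atan2(304, 570), 0]) cube([27, 59, 646]);
translate([0, 811, 0]) rotate([0, atan2(304, 570), 0]) cube([27, 59, 646]);
translate([678, 811, 0]) mirror([1, 0, 0]) rotate([0, atan2(304, 570), 0]) cube([27, 59, 646]);


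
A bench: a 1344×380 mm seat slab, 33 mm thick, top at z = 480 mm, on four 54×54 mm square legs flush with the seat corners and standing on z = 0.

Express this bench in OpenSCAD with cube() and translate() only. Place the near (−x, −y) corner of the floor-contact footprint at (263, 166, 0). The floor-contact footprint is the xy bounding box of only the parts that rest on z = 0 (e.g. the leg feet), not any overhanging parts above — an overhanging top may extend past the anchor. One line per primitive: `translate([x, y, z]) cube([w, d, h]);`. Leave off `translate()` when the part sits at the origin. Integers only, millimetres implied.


translate([263, 166, 447]) cube([1344, 380, 33]);
translate([263, 166, 0]) cube([54, 54, 447]);
translate([263, 492, 0]) cube([54, 54, 447]);
translate([1553, 166, 0]) cube([54, 54, 447]);
translate([1553, 492, 0]) cube([54, 54, 447]);


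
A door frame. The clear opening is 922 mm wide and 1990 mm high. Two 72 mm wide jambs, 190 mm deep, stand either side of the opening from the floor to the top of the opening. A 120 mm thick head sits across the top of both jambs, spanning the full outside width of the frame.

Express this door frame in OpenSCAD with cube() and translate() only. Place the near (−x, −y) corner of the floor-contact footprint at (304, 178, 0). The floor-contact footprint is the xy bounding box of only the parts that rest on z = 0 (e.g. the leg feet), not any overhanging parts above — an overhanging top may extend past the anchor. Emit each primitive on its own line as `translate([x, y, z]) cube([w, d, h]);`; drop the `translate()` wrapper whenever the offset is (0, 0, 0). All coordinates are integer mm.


translate([304, 178, 0]) cube([72, 190, 1990]);
translate([1298, 178, 0]) cube([72, 190, 1990]);
translate([304, 178, 1990]) cube([1066, 190, 120]);


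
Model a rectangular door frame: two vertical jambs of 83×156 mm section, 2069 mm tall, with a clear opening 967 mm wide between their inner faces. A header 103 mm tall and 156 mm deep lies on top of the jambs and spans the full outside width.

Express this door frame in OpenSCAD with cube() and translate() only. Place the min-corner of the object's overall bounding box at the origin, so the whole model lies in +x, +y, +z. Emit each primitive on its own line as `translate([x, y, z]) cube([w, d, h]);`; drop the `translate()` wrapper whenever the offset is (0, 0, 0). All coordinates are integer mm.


cube([83, 156, 2069]);
translate([1050, 0, 0]) cube([83, 156, 2069]);
translate([0, 0, 2069]) cube([1133, 156, 103]);


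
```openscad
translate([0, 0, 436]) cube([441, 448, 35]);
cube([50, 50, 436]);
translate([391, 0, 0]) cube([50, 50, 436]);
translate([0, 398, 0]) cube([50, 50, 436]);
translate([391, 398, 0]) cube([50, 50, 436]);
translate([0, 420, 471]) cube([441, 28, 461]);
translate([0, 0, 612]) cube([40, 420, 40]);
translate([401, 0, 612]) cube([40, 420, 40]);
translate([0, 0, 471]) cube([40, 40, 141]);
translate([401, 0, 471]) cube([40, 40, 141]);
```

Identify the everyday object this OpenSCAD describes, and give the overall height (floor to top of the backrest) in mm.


A chair. The overall height is 932 mm.

A slab on four corner posts with a tall panel at the back — a chair. The seat slab sits at z = 436 with thickness 35, and the 461 mm backrest starts at the seat top, so the overall height is 436 + 35 + 461 = 932 mm.


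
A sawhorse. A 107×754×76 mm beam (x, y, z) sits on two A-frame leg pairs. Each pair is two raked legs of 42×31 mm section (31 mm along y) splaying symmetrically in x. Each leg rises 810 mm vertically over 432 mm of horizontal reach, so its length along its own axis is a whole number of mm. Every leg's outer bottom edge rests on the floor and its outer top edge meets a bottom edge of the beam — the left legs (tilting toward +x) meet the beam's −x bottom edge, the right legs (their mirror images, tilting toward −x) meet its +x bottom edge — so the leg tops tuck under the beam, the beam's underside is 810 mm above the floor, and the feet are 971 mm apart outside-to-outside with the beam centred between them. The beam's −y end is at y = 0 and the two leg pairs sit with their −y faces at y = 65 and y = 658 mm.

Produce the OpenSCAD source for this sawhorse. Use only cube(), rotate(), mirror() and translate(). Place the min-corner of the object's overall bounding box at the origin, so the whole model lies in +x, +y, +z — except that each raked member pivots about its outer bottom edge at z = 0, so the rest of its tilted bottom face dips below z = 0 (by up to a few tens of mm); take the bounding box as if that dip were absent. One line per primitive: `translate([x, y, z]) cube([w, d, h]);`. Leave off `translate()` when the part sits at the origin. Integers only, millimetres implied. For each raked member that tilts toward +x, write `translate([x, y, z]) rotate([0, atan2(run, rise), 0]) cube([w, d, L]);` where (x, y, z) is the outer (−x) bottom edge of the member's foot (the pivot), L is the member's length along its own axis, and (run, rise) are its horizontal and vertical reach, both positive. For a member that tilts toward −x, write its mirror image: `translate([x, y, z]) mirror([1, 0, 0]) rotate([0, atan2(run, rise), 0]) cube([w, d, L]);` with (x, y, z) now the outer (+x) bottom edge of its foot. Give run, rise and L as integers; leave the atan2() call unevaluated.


// leg length = √(432² + 810²) = 918
// right-leg outer foot x = 2·432 + 107 = 971
// beam min-corner = (432, 0, 810)
translate([432, 0, 810]) cube([107, 754, 76]);
translate([0, 65, 0]) rotate([0, atan2(432, 810), 0]) cube([42, 31, 918]);
translate([971, 65, 0]) mirror([1, 0, 0]) rotate([0, atan2(432, 810), 0]) cube([42, 31, 918]);
translate([0, 658, 0]) rotate([0, atan2(432, 810), 0]) cube([42, 31, 918]);
translate([971, 658, 0]) mirror([1, 0, 0]) rotate([0, atan2(432, 810), 0]) cube([42, 31, 918]);


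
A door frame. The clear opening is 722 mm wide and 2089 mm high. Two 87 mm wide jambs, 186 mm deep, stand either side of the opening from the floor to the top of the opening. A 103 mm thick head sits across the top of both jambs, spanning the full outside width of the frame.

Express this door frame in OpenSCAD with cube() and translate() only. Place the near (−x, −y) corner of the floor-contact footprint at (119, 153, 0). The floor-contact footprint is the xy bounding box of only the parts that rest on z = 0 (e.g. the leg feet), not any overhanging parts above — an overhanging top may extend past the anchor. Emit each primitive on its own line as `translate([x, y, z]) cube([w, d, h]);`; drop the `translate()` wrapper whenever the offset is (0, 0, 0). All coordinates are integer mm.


translate([119, 153, 0]) cube([87, 186, 2089]);
translate([928, 153, 0]) cube([87, 186, 2089]);
translate([119, 153, 2089]) cube([896, 186, 103]);


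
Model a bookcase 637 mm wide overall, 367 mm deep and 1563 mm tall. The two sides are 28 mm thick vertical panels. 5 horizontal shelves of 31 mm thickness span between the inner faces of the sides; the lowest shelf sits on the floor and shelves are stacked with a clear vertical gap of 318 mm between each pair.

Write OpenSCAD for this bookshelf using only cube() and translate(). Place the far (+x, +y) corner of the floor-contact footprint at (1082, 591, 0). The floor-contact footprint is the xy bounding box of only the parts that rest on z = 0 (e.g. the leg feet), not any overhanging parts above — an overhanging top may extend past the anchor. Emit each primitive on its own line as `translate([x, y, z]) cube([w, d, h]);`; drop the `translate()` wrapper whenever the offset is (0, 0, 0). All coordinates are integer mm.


translate([445, 224, 0]) cube([28, 367, 1563]);
translate([1054, 224, 0]) cube([28, 367, 1563]);
translate([473, 224, 0]) cube([581, 367, 31]);
translate([473, 224, 349]) cube([581, 367, 31]);
translate([473, 224, 698]) cube([581, 367, 31]);
translate([473, 224, 1047]) cube([581, 367, 31]);
translate([473, 224, 1396]) cube([581, 367, 31]);


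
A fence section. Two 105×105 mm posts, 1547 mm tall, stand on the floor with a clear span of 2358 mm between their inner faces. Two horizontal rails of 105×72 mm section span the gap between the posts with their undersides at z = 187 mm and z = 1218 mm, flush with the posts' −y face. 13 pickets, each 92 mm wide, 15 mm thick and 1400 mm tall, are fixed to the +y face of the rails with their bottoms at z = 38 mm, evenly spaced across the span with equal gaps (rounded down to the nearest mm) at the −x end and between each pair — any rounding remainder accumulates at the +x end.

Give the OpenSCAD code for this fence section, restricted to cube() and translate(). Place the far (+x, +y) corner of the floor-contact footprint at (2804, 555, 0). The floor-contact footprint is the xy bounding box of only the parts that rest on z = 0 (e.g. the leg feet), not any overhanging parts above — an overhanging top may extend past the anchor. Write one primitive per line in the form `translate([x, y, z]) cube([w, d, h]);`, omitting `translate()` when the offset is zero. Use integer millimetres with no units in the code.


translate([236, 450, 0]) cube([105, 105, 1547]);
translate([2699, 450, 0]) cube([105, 105, 1547]);
translate([341, 450, 187]) cube([2358, 105, 72]);
translate([341, 450, 1218]) cube([2358, 105, 72]);
translate([424, 555, 38]) cube([92, 15, 1400]);
translate([599, 555, 38]) cube([92, 15, 1400]);
translate([774, 555, 38]) cube([92, 15, 1400]);
translate([949, 555, 38]) cube([92, 15, 1400]);
translate([1124, 555, 38]) cube([92, 15, 1400]);
translate([1299, 555, 38]) cube([92, 15, 1400]);
translate([1474, 555, 38]) cube([92, 15, 1400]);
translate([1649, 555, 38]) cube([92, 15, 1400]);
translate([1824, 555, 38]) cube([92, 15, 1400]);
translate([1999, 555, 38]) cube([92, 15, 1400]);
translate([2174, 555, 38]) cube([92, 15, 1400]);
translate([2349, 555, 38]) cube([92, 15, 1400]);
translate([2524, 555, 38]) cube([92, 15, 1400]);


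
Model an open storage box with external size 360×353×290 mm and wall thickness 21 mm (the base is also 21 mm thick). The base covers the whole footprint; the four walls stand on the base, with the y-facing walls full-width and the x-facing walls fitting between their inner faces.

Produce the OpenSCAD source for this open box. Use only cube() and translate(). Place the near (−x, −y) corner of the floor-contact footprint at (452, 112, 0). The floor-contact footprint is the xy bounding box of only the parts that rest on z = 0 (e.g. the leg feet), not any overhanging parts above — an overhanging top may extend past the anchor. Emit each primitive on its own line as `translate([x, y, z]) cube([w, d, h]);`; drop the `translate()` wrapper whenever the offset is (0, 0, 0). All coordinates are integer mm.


translate([452, 112, 0]) cube([360, 353, 21]);
translate([452, 112, 21]) cube([360, 21, 269]);
translate([452, 444, 21]) cube([360, 21, 269]);
translate([452, 133, 21]) cube([21, 311, 269]);
translate([791, 133, 21]) cube([21, 311, 269]);


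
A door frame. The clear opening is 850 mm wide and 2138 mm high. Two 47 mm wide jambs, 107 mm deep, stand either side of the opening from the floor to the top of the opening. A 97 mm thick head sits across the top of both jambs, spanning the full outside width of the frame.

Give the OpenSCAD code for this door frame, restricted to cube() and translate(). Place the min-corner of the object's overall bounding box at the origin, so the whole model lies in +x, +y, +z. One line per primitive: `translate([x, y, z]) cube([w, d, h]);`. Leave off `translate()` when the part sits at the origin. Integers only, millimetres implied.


cube([47, 107, 2138]);
translate([897, 0, 0]) cube([47, 107, 2138]);
translate([0, 0, 2138]) cube([944, 107, 97]);


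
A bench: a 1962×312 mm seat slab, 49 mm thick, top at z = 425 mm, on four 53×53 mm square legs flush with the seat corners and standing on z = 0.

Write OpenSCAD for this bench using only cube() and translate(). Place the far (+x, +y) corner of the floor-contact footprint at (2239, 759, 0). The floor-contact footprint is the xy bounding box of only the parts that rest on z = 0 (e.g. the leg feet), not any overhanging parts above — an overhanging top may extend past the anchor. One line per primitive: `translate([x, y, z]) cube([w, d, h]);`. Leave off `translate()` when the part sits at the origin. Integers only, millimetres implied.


translate([277, 447, 376]) cube([1962, 312, 49]);
translate([277, 447, 0]) cube([53, 53, 376]);
translate([277, 706, 0]) cube([53, 53, 376]);
translate([2186, 447, 0]) cube([53, 53, 376]);
translate([2186, 706, 0]) cube([53, 53, 376]);


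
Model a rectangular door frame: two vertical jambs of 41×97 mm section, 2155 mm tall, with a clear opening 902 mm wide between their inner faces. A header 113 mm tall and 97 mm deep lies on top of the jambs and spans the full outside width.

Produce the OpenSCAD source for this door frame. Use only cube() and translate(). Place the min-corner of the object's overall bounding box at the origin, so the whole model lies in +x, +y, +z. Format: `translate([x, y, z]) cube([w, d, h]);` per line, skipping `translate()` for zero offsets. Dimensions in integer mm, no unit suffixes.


cube([41, 97, 2155]);
translate([943, 0, 0]) cube([41, 97, 2155]);
translate([0, 0, 2155]) cube([984, 97, 113]);


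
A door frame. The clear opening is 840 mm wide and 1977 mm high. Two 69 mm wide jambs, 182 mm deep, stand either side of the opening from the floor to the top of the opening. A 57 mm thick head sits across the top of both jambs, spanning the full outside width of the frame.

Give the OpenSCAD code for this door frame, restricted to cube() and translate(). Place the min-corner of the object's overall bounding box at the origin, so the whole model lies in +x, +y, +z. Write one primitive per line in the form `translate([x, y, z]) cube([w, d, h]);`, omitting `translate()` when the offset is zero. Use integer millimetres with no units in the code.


cube([69, 182, 1977]);
translate([909, 0, 0]) cube([69, 182, 1977]);
translate([0, 0, 1977]) cube([978, 182, 57]);


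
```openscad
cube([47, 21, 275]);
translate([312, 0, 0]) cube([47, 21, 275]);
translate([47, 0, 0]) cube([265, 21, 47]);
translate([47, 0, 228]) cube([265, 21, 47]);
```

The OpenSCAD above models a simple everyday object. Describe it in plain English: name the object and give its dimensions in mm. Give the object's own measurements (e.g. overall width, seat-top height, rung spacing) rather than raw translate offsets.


A rectangular picture frame lying in the x–z plane (depth along y). The opening is 265 mm wide (x) by 181 mm tall (z), surrounded by a border 47 mm wide on all four sides. The frame is 21 mm deep and is made of two full-height vertical stiles with two horizontal rails fitted between them.


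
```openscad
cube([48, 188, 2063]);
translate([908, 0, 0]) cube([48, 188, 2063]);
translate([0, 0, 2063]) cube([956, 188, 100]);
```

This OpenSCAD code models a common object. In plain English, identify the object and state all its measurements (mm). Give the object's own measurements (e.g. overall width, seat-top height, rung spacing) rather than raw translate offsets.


A door frame. The clear opening is 860 mm wide and 2063 mm high. Two 48 mm wide jambs, 188 mm deep, stand either side of the opening from the floor to the top of the opening. A 100 mm thick head sits across the top of both jambs, spanning the full outside width of the frame.


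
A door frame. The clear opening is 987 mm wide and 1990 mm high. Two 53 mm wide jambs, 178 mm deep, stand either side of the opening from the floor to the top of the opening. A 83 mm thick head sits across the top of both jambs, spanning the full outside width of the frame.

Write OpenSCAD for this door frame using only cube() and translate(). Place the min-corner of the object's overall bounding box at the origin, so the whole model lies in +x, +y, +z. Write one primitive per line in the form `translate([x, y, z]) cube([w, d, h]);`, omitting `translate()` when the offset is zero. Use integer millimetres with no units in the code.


cube([53, 178, 1990]);
translate([1040, 0, 0]) cube([53, 178, 1990]);
translate([0, 0, 1990]) cube([1093, 178, 83]);


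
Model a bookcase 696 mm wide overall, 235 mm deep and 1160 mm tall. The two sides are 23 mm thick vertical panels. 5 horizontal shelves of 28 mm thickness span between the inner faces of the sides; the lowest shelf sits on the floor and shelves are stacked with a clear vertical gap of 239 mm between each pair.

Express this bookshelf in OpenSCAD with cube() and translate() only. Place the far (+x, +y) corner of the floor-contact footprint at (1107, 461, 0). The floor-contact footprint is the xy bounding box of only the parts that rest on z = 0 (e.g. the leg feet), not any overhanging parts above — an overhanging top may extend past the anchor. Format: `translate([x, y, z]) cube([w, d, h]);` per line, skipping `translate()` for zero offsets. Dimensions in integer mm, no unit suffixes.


translate([411, 226, 0]) cube([23, 235, 1160]);
translate([1084, 226, 0]) cube([23, 235, 1160]);
translate([434, 226, 0]) cube([650, 235, 28]);
translate([434, 226, 267]) cube([650, 235, 28]);
translate([434, 226, 534]) cube([650, 235, 28]);
translate([434, 226, 801]) cube([650, 235, 28]);
translate([434, 226, 1068]) cube([650, 235, 28]);


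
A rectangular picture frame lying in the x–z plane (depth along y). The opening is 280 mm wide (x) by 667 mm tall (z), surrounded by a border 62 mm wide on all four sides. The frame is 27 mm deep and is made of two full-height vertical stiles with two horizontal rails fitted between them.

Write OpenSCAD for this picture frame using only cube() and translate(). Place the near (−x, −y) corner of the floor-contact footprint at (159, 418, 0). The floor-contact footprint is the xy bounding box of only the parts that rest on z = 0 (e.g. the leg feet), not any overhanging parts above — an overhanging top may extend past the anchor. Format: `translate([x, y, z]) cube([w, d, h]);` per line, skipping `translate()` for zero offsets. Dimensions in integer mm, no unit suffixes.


translate([159, 418, 0]) cube([62, 27, 791]);
translate([501, 418, 0]) cube([62, 27, 791]);
translate([221, 418, 0]) cube([280, 27, 62]);
translate([221, 418, 729]) cube([280, 27, 62]);


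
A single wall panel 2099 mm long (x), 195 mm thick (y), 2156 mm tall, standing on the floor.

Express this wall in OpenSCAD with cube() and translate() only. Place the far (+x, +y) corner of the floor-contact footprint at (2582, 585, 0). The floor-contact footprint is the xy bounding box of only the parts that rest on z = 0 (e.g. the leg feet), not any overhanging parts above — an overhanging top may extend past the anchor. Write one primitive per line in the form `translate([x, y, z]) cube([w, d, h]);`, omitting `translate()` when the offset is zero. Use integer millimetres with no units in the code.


translate([483, 390, 0]) cube([2099, 195, 2156]);


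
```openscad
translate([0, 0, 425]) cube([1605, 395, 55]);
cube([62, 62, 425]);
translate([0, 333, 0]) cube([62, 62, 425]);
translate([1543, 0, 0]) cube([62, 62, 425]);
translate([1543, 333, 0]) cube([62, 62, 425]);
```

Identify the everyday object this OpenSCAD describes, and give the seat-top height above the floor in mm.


A bench. The seat-top height is 480 mm.

A long slab on four corner posts — a bench. The slab sits at z = 425 with thickness 55, so the top is 425 + 55 = 480 mm.


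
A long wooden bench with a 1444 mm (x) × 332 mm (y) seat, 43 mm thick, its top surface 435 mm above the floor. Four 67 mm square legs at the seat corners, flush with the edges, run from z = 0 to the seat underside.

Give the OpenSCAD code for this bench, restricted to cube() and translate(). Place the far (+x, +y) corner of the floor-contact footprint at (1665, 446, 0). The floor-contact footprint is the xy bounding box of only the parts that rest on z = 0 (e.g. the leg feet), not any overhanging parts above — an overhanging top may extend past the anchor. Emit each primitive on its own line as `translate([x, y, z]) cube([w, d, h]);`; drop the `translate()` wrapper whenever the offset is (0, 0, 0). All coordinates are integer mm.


translate([221, 114, 392]) cube([1444, 332, 43]);
translate([221, 114, 0]) cube([67, 67, 392]);
translate([221, 379, 0]) cube([67, 67, 392]);
translate([1598, 114, 0]) cube([67, 67, 392]);
translate([1598, 379, 0]) cube([67, 67, 392]);
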